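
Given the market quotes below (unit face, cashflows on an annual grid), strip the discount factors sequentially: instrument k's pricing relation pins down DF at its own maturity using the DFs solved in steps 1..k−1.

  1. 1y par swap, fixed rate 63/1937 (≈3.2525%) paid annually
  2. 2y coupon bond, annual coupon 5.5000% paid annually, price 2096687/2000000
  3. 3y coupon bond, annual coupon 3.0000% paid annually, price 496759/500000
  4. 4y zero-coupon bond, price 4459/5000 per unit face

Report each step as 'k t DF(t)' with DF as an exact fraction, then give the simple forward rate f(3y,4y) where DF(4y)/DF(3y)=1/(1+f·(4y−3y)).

1 1 1937/2000
2 2 1179/1250
3 3 9089/10000
4 4 4459/5000
f(3y,4y) = ((9089/10000)/(4459/5000) − 1)/(1) = 171/8918 ≈ 1.9175%

step 1 [1y] swap r/1=63/1937: DF=(1 − 63/1937·(0))/(1+63/1937) = 1937/2000 ≈ 0.968500
step 2 [2y] bond c/1=11/200: DF=(2096687/2000000 − 11/200·(0.968500))/(1+11/200) = 1179/1250 ≈ 0.943200
step 3 [3y] bond c/1=3/100: DF=(496759/500000 − 3/100·(0.968500+0.943200))/(1+3/100) = 9089/10000 ≈ 0.908900
step 4 [4y] zero: DF = P = 4459/5000 ≈ 0.891800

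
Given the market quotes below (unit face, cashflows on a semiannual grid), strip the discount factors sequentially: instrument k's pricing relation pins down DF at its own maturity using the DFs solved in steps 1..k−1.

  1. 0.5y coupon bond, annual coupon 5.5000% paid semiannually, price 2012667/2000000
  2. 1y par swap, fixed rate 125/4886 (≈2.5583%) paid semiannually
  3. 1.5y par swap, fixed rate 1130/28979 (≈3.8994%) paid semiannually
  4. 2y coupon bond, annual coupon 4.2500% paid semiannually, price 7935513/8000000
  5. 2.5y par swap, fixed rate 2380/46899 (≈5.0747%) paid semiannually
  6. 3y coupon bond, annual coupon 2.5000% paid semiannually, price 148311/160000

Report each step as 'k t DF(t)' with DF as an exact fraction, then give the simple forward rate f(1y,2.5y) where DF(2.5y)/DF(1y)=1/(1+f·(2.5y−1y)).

1 1/2 4897/5000
2 1 39/40
3 3/2 1887/2000
4 2 911/1000
5 5/2 881/1000
6 3 536/625
f(1y,2.5y) = ((39/40)/(881/1000) − 1)/(3/2) = 188/2643 ≈ 7.1131%

step 1 [0.5y] bond c/2=11/400: DF=(2012667/2000000 − 11/400·(0))/(1+11/400) = 4897/5000 ≈ 0.979400
step 2 [1y] swap r/2=125/9772: DF=(1 − 125/9772·(0.979400))/(1+125/9772) = 39/40 ≈ 0.975000
step 3 [1.5y] swap r/2=565/28979: DF=(1 − 565/28979·(0.979400+0.975000))/(1+565/28979) = 1887/2000 ≈ 0.943500
step 4 [2y] bond c/2=17/800: DF=(7935513/8000000 − 17/800·(0.979400+0.975000+0.943500))/(1+17/800) = 911/1000 ≈ 0.911000
step 5 [2.5y] swap r/2=1190/46899: DF=(1 − 1190/46899·(0.979400+0.975000+0.943500+0.911000))/(1+1190/46899) = 881/1000 ≈ 0.881000
step 6 [3y] bond c/2=1/80: DF=(148311/160000 − 1/80·(0.979400+0.975000+0.943500+0.911000+0.881000))/(1+1/80) = 536/625 ≈ 0.857600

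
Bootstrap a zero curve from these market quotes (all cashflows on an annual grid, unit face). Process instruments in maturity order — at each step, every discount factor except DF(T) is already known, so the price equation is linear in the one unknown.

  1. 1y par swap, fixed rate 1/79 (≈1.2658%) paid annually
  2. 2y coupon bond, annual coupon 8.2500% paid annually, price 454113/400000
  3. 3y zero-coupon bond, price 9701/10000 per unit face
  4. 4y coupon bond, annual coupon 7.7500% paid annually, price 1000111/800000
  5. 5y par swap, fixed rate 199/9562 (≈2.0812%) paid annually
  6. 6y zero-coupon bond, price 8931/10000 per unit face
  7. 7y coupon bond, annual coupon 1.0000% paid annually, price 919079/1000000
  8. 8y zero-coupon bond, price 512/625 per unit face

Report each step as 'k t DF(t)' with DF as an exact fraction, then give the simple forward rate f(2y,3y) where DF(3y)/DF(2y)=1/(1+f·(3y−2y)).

1 1 79/80
2 2 1947/2000
3 3 9701/10000
4 4 4747/5000
5 5 1801/2000
6 6 8931/10000
7 7 4269/5000
8 8 512/625
f(2y,3y) = ((1947/2000)/(9701/10000) − 1)/(1) = 34/9701 ≈ 0.3505%

step 1 [1y] swap r/1=1/79: DF=(1 − 1/79·(0))/(1+1/79) = 79/80 ≈ 0.987500
step 2 [2y] bond c/1=33/400: DF=(454113/400000 − 33/400·(0.987500))/(1+33/400) = 1947/2000 ≈ 0.973500
step 3 [3y] zero: DF = P = 9701/10000 ≈ 0.970100
step 4 [4y] bond c/1=31/400: DF=(1000111/800000 − 31/400·(0.987500+0.973500+0.970100))/(1+31/400) = 4747/5000 ≈ 0.949400
step 5 [5y] swap r/1=199/9562: DF=(1 − 199/9562·(0.987500+0.973500+0.970100+0.949400))/(1+199/9562) = 1801/2000 ≈ 0.900500
step 6 [6y] zero: DF = P = 8931/10000 ≈ 0.893100
step 7 [7y] bond c/1=1/100: DF=(919079/1000000 − 1/100·(0.987500+0.973500+0.970100+0.949400+0.900500+0.893100))/(1+1/100) = 4269/5000 ≈ 0.853800
step 8 [8y] zero: DF = P = 512/625 ≈ 0.819200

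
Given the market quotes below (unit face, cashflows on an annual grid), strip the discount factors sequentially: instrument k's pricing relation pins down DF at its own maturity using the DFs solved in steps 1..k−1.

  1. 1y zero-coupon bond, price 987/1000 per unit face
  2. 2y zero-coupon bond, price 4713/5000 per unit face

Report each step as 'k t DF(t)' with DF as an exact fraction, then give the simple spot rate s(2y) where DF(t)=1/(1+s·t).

1 1 987/1000
2 2 4713/5000
s(2y) = (1/(4713/5000) − 1)/(2) = 287/9426 ≈ 3.0448%

step 1 [1y] zero: DF = P = 987/1000 ≈ 0.987000
step 2 [2y] zero: DF = P = 4713/5000 ≈ 0.942600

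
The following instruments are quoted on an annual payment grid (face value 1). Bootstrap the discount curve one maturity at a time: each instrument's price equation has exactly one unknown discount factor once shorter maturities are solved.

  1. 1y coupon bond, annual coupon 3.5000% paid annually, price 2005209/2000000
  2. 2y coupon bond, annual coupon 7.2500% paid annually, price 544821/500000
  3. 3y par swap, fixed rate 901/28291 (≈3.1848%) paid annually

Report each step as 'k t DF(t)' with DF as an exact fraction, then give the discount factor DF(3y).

step 1 [1y] bond c/1=7/200: DF=(2005209/2000000 − 7/200·(0))/(1+7/200) = 9687/10000 ≈ 0.968700
step 2 [2y] bond c/1=29/400: DF=(544821/500000 − 29/400·(0.968700))/(1+29/400) = 1901/2000 ≈ 0.950500
step 3 [3y] swap r/1=901/28291: DF=(1 − 901/28291·(0.968700+0.950500))/(1+901/28291) = 9099/10000 ≈ 0.909900

1 1 9687/10000
2 2 1901/2000
3 3 9099/10000
DF(3y) = 9099/10000 ≈ 0.909900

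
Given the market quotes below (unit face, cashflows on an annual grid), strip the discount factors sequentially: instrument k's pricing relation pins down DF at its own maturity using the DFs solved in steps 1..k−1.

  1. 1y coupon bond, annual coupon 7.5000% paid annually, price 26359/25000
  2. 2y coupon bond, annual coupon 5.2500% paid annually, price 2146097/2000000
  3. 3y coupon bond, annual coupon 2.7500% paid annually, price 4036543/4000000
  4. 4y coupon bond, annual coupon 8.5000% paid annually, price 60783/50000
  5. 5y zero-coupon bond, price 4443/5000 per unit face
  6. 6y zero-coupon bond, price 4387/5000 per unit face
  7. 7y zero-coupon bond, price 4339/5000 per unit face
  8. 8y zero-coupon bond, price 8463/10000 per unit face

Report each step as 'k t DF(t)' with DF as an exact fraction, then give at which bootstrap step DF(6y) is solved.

step 1 [1y] bond c/1=3/40: DF=(26359/25000 − 3/40·(0))/(1+3/40) = 613/625 ≈ 0.980800
step 2 [2y] bond c/1=21/400: DF=(2146097/2000000 − 21/400·(0.980800))/(1+21/400) = 4853/5000 ≈ 0.970600
step 3 [3y] bond c/1=11/400: DF=(4036543/4000000 − 11/400·(0.980800+0.970600))/(1+11/400) = 9299/10000 ≈ 0.929900
step 4 [4y] bond c/1=17/200: DF=(60783/50000 − 17/200·(0.980800+0.970600+0.929900))/(1+17/200) = 8947/10000 ≈ 0.894700
step 5 [5y] zero: DF = P = 4443/5000 ≈ 0.888600
step 6 [6y] zero: DF = P = 4387/5000 ≈ 0.877400
step 7 [7y] zero: DF = P = 4339/5000 ≈ 0.867800
step 8 [8y] zero: DF = P = 8463/10000 ≈ 0.846300

1 1 613/625
2 2 4853/5000
3 3 9299/10000
4 4 8947/10000
5 5 4443/5000
6 6 4387/5000
7 7 4339/5000
8 8 8463/10000
DF(6y) is solved at step 6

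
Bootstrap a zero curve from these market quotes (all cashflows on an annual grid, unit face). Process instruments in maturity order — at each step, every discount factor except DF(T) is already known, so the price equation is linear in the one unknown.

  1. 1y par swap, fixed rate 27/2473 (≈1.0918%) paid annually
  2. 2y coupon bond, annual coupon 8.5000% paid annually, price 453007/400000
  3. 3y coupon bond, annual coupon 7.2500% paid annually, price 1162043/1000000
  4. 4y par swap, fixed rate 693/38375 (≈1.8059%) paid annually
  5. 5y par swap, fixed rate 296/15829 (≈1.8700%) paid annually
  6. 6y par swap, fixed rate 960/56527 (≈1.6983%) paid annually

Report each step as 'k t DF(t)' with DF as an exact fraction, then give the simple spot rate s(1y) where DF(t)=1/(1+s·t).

1 1 2473/2500
2 2 9663/10000
3 3 9513/10000
4 4 9307/10000
5 5 1139/1250
6 6 113/125
s(1y) = (1/(2473/2500) − 1)/(1) = 27/2473 ≈ 1.0918%

step 1 [1y] swap r/1=27/2473: DF=(1 − 27/2473·(0))/(1+27/2473) = 2473/2500 ≈ 0.989200
step 2 [2y] bond c/1=17/200: DF=(453007/400000 − 17/200·(0.989200))/(1+17/200) = 9663/10000 ≈ 0.966300
step 3 [3y] bond c/1=29/400: DF=(1162043/1000000 − 29/400·(0.989200+0.966300))/(1+29/400) = 9513/10000 ≈ 0.951300
step 4 [4y] swap r/1=693/38375: DF=(1 − 693/38375·(0.989200+0.966300+0.951300))/(1+693/38375) = 9307/10000 ≈ 0.930700
step 5 [5y] swap r/1=296/15829: DF=(1 − 296/15829·(0.989200+0.966300+0.951300+0.930700))/(1+296/15829) = 1139/1250 ≈ 0.911200
step 6 [6y] swap r/1=960/56527: DF=(1 − 960/56527·(0.989200+0.966300+0.951300+0.930700+0.911200))/(1+960/56527) = 113/125 ≈ 0.904000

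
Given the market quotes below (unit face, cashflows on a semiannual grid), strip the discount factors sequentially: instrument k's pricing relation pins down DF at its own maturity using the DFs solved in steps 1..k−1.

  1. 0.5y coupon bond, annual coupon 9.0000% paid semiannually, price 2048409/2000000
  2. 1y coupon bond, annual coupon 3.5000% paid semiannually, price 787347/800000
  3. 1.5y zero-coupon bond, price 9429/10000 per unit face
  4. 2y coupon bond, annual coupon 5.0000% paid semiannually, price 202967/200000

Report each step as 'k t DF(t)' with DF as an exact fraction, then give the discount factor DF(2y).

step 1 [0.5y] bond c/2=9/200: DF=(2048409/2000000 − 9/200·(0))/(1+9/200) = 9801/10000 ≈ 0.980100
step 2 [1y] bond c/2=7/400: DF=(787347/800000 − 7/400·(0.980100))/(1+7/400) = 594/625 ≈ 0.950400
step 3 [1.5y] zero: DF = P = 9429/10000 ≈ 0.942900
step 4 [2y] bond c/2=1/40: DF=(202967/200000 − 1/40·(0.980100+0.950400+0.942900))/(1+1/40) = 23/25 ≈ 0.920000

1 1/2 9801/10000
2 1 594/625
3 3/2 9429/10000
4 2 23/25
DF(2y) = 23/25 ≈ 0.920000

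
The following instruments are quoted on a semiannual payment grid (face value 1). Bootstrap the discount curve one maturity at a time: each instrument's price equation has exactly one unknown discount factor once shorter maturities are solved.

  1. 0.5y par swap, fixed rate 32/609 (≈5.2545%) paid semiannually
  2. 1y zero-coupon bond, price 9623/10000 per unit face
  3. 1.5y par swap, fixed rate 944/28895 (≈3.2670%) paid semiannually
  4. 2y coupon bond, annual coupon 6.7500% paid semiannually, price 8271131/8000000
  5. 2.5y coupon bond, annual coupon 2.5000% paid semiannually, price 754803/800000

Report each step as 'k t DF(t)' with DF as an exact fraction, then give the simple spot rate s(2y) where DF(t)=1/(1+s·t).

step 1 [0.5y] swap r/2=16/609: DF=(1 − 16/609·(0))/(1+16/609) = 609/625 ≈ 0.974400
step 2 [1y] zero: DF = P = 9623/10000 ≈ 0.962300
step 3 [1.5y] swap r/2=472/28895: DF=(1 − 472/28895·(0.974400+0.962300))/(1+472/28895) = 1191/1250 ≈ 0.952800
step 4 [2y] bond c/2=27/800: DF=(8271131/8000000 − 27/800·(0.974400+0.962300+0.952800))/(1+27/800) = 4529/5000 ≈ 0.905800
step 5 [2.5y] bond c/2=1/80: DF=(754803/800000 − 1/80·(0.974400+0.962300+0.952800+0.905800))/(1+1/80) = 177/200 ≈ 0.885000

1 1/2 609/625
2 1 9623/10000
3 3/2 1191/1250
4 2 4529/5000
5 5/2 177/200
s(2y) = (1/(4529/5000) − 1)/(2) = 471/9058 ≈ 5.1998%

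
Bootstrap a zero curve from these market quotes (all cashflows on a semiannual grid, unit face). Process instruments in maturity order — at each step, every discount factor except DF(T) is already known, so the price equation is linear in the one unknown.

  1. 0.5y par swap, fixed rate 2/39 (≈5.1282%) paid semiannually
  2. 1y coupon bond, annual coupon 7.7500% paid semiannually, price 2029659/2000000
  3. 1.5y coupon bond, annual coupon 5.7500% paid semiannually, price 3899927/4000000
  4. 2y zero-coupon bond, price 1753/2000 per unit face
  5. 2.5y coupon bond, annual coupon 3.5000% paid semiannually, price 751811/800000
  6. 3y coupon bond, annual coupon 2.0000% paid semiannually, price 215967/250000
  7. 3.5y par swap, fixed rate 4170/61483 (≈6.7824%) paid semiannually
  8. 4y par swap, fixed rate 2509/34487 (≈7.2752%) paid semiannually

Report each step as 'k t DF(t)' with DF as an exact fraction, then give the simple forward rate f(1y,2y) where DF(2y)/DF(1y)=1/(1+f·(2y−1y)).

1 1/2 39/40
2 1 4703/5000
3 3/2 4471/5000
4 2 1753/2000
5 5/2 4301/5000
6 3 8103/10000
7 7/2 1583/2000
8 4 7491/10000
f(1y,2y) = ((4703/5000)/(1753/2000) − 1)/(1) = 641/8765 ≈ 7.3132%

step 1 [0.5y] swap r/2=1/39: DF=(1 − 1/39·(0))/(1+1/39) = 39/40 ≈ 0.975000
step 2 [1y] bond c/2=31/800: DF=(2029659/2000000 − 31/800·(0.975000))/(1+31/800) = 4703/5000 ≈ 0.940600
step 3 [1.5y] bond c/2=23/800: DF=(3899927/4000000 − 23/800·(0.975000+0.940600))/(1+23/800) = 4471/5000 ≈ 0.894200
step 4 [2y] zero: DF = P = 1753/2000 ≈ 0.876500
step 5 [2.5y] bond c/2=7/400: DF=(751811/800000 − 7/400·(0.975000+0.940600+0.894200+0.876500))/(1+7/400) = 4301/5000 ≈ 0.860200
step 6 [3y] bond c/2=1/100: DF=(215967/250000 − 1/100·(0.975000+0.940600+0.894200+0.876500+0.860200))/(1+1/100) = 8103/10000 ≈ 0.810300
step 7 [3.5y] swap r/2=2085/61483: DF=(1 − 2085/61483·(0.975000+0.940600+0.894200+0.876500+0.860200+0.810300))/(1+2085/61483) = 1583/2000 ≈ 0.791500
step 8 [4y] swap r/2=2509/68974: DF=(1 − 2509/68974·(0.975000+0.940600+0.894200+0.876500+0.860200+0.810300+0.791500))/(1+2509/68974) = 7491/10000 ≈ 0.749100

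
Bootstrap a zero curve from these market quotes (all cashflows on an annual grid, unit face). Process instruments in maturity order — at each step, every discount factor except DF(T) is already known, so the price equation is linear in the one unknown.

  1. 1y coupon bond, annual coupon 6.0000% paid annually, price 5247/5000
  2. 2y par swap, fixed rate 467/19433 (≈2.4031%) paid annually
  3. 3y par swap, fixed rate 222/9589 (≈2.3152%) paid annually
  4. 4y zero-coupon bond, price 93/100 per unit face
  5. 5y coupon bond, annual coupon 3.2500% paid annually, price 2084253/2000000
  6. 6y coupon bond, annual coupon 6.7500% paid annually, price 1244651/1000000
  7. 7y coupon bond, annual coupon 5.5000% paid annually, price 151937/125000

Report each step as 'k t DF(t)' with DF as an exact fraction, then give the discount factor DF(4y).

1 1 99/100
2 2 9533/10000
3 3 4667/5000
4 4 93/100
5 5 1779/2000
6 6 869/1000
7 7 431/500
DF(4y) = 93/100 ≈ 0.930000

step 1 [1y] bond c/1=3/50: DF=(5247/5000 − 3/50·(0))/(1+3/50) = 99/100 ≈ 0.990000
step 2 [2y] swap r/1=467/19433: DF=(1 − 467/19433·(0.990000))/(1+467/19433) = 9533/10000 ≈ 0.953300
step 3 [3y] swap r/1=222/9589: DF=(1 − 222/9589·(0.990000+0.953300))/(1+222/9589) = 4667/5000 ≈ 0.933400
step 4 [4y] zero: DF = P = 93/100 ≈ 0.930000
step 5 [5y] bond c/1=13/400: DF=(2084253/2000000 − 13/400·(0.990000+0.953300+0.933400+0.930000))/(1+13/400) = 1779/2000 ≈ 0.889500
step 6 [6y] bond c/1=27/400: DF=(1244651/1000000 − 27/400·(0.990000+0.953300+0.933400+0.930000+0.889500))/(1+27/400) = 869/1000 ≈ 0.869000
step 7 [7y] bond c/1=11/200: DF=(151937/125000 − 11/200·(0.990000+0.953300+0.933400+0.930000+0.889500+0.869000))/(1+11/200) = 431/500 ≈ 0.862000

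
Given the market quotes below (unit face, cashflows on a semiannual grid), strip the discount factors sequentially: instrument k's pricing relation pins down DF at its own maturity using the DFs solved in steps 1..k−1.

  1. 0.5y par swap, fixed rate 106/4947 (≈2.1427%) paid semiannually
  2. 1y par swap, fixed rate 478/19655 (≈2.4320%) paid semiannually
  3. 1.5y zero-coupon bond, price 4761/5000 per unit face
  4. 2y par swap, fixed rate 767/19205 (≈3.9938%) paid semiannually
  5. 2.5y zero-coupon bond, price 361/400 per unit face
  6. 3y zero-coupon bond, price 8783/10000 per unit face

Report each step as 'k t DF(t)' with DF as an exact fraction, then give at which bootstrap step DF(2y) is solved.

step 1 [0.5y] swap r/2=53/4947: DF=(1 − 53/4947·(0))/(1+53/4947) = 4947/5000 ≈ 0.989400
step 2 [1y] swap r/2=239/19655: DF=(1 − 239/19655·(0.989400))/(1+239/19655) = 9761/10000 ≈ 0.976100
step 3 [1.5y] zero: DF = P = 4761/5000 ≈ 0.952200
step 4 [2y] swap r/2=767/38410: DF=(1 − 767/38410·(0.989400+0.976100+0.952200))/(1+767/38410) = 9233/10000 ≈ 0.923300
step 5 [2.5y] zero: DF = P = 361/400 ≈ 0.902500
step 6 [3y] zero: DF = P = 8783/10000 ≈ 0.878300

1 1/2 4947/5000
2 1 9761/10000
3 3/2 4761/5000
4 2 9233/10000
5 5/2 361/400
6 3 8783/10000
DF(2y) is solved at step 4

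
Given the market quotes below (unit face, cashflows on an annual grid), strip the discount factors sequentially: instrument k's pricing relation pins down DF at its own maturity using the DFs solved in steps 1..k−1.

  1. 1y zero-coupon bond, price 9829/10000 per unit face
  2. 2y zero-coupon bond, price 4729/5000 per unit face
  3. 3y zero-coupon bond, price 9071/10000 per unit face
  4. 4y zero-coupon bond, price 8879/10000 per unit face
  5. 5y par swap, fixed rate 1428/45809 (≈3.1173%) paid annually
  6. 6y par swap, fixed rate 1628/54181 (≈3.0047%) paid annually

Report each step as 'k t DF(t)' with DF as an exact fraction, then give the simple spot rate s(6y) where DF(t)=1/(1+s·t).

1 1 9829/10000
2 2 4729/5000
3 3 9071/10000
4 4 8879/10000
5 5 2143/2500
6 6 2093/2500
s(6y) = (1/(2093/2500) − 1)/(6) = 407/12558 ≈ 3.2410%

step 1 [1y] zero: DF = P = 9829/10000 ≈ 0.982900
step 2 [2y] zero: DF = P = 4729/5000 ≈ 0.945800
step 3 [3y] zero: DF = P = 9071/10000 ≈ 0.907100
step 4 [4y] zero: DF = P = 8879/10000 ≈ 0.887900
step 5 [5y] swap r/1=1428/45809: DF=(1 − 1428/45809·(0.982900+0.945800+0.907100+0.887900))/(1+1428/45809) = 2143/2500 ≈ 0.857200
step 6 [6y] swap r/1=1628/54181: DF=(1 − 1628/54181·(0.982900+0.945800+0.907100+0.887900+0.857200))/(1+1628/54181) = 2093/2500 ≈ 0.837200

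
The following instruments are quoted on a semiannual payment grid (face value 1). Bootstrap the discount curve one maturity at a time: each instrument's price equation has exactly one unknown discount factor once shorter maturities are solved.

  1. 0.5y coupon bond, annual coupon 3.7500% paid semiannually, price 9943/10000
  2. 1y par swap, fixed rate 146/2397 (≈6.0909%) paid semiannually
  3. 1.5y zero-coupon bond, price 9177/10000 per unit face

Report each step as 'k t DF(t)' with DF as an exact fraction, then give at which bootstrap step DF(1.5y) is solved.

step 1 [0.5y] bond c/2=3/160: DF=(9943/10000 − 3/160·(0))/(1+3/160) = 122/125 ≈ 0.976000
step 2 [1y] swap r/2=73/2397: DF=(1 − 73/2397·(0.976000))/(1+73/2397) = 1177/1250 ≈ 0.941600
step 3 [1.5y] zero: DF = P = 9177/10000 ≈ 0.917700

1 1/2 122/125
2 1 1177/1250
3 3/2 9177/10000
DF(1.5y) is solved at step 3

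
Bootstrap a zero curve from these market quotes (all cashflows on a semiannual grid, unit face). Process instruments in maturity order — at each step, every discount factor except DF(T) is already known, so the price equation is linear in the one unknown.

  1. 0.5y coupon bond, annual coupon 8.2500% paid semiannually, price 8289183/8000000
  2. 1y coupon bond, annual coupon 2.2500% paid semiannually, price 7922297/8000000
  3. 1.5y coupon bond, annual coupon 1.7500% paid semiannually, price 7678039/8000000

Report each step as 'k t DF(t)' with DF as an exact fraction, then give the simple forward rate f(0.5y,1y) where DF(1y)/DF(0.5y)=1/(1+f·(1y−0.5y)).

1 1/2 9951/10000
2 1 4841/5000
3 3/2 584/625
f(0.5y,1y) = ((9951/10000)/(4841/5000) − 1)/(1/2) = 269/4841 ≈ 5.5567%

step 1 [0.5y] bond c/2=33/800: DF=(8289183/8000000 − 33/800·(0))/(1+33/800) = 9951/10000 ≈ 0.995100
step 2 [1y] bond c/2=9/800: DF=(7922297/8000000 − 9/800·(0.995100))/(1+9/800) = 4841/5000 ≈ 0.968200
step 3 [1.5y] bond c/2=7/800: DF=(7678039/8000000 − 7/800·(0.995100+0.968200))/(1+7/800) = 584/625 ≈ 0.934400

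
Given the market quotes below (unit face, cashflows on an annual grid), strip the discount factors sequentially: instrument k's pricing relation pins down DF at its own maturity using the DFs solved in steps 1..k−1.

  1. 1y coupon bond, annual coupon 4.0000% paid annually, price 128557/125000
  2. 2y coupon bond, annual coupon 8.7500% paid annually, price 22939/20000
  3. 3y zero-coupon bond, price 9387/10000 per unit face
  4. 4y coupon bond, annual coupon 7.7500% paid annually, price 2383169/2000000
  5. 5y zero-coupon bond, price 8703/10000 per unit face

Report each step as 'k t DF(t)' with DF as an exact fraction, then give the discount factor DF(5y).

1 1 9889/10000
2 2 9751/10000
3 3 9387/10000
4 4 8971/10000
5 5 8703/10000
DF(5y) = 8703/10000 ≈ 0.870300

step 1 [1y] bond c/1=1/25: DF=(128557/125000 − 1/25·(0))/(1+1/25) = 9889/10000 ≈ 0.988900
step 2 [2y] bond c/1=7/80: DF=(22939/20000 − 7/80·(0.988900))/(1+7/80) = 9751/10000 ≈ 0.975100
step 3 [3y] zero: DF = P = 9387/10000 ≈ 0.938700
step 4 [4y] bond c/1=31/400: DF=(2383169/2000000 − 31/400·(0.988900+0.975100+0.938700))/(1+31/400) = 8971/10000 ≈ 0.897100
step 5 [5y] zero: DF = P = 8703/10000 ≈ 0.870300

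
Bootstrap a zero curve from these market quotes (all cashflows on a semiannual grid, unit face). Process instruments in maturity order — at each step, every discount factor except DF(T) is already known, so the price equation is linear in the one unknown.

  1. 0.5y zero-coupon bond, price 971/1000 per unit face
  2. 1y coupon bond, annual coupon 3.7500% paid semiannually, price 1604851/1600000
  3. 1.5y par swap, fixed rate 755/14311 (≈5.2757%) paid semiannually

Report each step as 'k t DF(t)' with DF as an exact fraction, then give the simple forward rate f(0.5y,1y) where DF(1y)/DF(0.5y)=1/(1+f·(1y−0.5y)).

1 1/2 971/1000
2 1 9667/10000
3 3/2 1849/2000
f(0.5y,1y) = ((971/1000)/(9667/10000) − 1)/(1/2) = 86/9667 ≈ 0.8896%

step 1 [0.5y] zero: DF = P = 971/1000 ≈ 0.971000
step 2 [1y] bond c/2=3/160: DF=(1604851/1600000 − 3/160·(0.971000))/(1+3/160) = 9667/10000 ≈ 0.966700
step 3 [1.5y] swap r/2=755/28622: DF=(1 − 755/28622·(0.971000+0.966700))/(1+755/28622) = 1849/2000 ≈ 0.924500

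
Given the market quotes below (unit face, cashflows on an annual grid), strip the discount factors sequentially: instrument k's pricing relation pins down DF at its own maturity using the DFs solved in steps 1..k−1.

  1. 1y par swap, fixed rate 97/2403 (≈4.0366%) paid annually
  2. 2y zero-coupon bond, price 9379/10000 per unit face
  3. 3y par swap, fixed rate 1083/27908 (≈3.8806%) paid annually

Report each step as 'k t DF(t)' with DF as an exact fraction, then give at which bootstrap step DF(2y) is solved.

step 1 [1y] swap r/1=97/2403: DF=(1 − 97/2403·(0))/(1+97/2403) = 2403/2500 ≈ 0.961200
step 2 [2y] zero: DF = P = 9379/10000 ≈ 0.937900
step 3 [3y] swap r/1=1083/27908: DF=(1 − 1083/27908·(0.961200+0.937900))/(1+1083/27908) = 8917/10000 ≈ 0.891700

1 1 2403/2500
2 2 9379/10000
3 3 8917/10000
DF(2y) is solved at step 2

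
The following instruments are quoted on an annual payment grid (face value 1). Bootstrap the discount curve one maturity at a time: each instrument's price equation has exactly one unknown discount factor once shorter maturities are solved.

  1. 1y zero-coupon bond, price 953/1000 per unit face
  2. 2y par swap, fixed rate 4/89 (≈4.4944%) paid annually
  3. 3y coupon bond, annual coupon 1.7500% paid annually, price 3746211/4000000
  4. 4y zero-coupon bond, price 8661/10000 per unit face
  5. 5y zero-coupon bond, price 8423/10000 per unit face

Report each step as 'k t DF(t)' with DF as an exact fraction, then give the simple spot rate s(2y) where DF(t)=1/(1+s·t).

step 1 [1y] zero: DF = P = 953/1000 ≈ 0.953000
step 2 [2y] swap r/1=4/89: DF=(1 − 4/89·(0.953000))/(1+4/89) = 229/250 ≈ 0.916000
step 3 [3y] bond c/1=7/400: DF=(3746211/4000000 − 7/400·(0.953000+0.916000))/(1+7/400) = 8883/10000 ≈ 0.888300
step 4 [4y] zero: DF = P = 8661/10000 ≈ 0.866100
step 5 [5y] zero: DF = P = 8423/10000 ≈ 0.842300

1 1 953/1000
2 2 229/250
3 3 8883/10000
4 4 8661/10000
5 5 8423/10000
s(2y) = (1/(229/250) − 1)/(2) = 21/458 ≈ 4.5852%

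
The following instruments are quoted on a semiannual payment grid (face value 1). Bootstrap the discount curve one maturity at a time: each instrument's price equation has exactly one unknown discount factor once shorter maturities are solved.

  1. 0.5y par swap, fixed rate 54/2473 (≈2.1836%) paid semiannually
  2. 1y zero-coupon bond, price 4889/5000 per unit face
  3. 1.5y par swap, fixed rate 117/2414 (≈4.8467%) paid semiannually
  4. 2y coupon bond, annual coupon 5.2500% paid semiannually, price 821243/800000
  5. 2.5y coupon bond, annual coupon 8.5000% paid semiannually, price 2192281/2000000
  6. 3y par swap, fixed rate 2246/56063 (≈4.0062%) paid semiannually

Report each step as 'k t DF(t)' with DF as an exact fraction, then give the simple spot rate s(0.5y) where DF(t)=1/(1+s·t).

1 1/2 2473/2500
2 1 4889/5000
3 3/2 4649/5000
4 2 4631/5000
5 5/2 2239/2500
6 3 8877/10000
s(0.5y) = (1/(2473/2500) − 1)/(1/2) = 54/2473 ≈ 2.1836%

step 1 [0.5y] swap r/2=27/2473: DF=(1 − 27/2473·(0))/(1+27/2473) = 2473/2500 ≈ 0.989200
step 2 [1y] zero: DF = P = 4889/5000 ≈ 0.977800
step 3 [1.5y] swap r/2=117/4828: DF=(1 − 117/4828·(0.989200+0.977800))/(1+117/4828) = 4649/5000 ≈ 0.929800
step 4 [2y] bond c/2=21/800: DF=(821243/800000 − 21/800·(0.989200+0.977800+0.929800))/(1+21/800) = 4631/5000 ≈ 0.926200
step 5 [2.5y] bond c/2=17/400: DF=(2192281/2000000 − 17/400·(0.989200+0.977800+0.929800+0.926200))/(1+17/400) = 2239/2500 ≈ 0.895600
step 6 [3y] swap r/2=1123/56063: DF=(1 − 1123/56063·(0.989200+0.977800+0.929800+0.926200+0.895600))/(1+1123/56063) = 8877/10000 ≈ 0.887700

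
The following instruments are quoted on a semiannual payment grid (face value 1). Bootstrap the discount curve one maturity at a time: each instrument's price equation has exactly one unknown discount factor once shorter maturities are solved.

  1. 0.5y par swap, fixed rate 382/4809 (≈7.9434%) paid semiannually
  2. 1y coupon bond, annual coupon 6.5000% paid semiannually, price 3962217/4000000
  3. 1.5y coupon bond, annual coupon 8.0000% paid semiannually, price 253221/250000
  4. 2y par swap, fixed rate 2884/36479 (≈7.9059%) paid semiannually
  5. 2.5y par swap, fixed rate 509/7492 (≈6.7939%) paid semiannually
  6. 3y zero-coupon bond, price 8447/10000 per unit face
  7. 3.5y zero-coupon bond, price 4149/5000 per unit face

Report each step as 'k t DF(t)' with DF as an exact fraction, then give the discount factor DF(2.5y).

1 1/2 4809/5000
2 1 9291/10000
3 3/2 2253/2500
4 2 4279/5000
5 5/2 8473/10000
6 3 8447/10000
7 7/2 4149/5000
DF(2.5y) = 8473/10000 ≈ 0.847300

step 1 [0.5y] swap r/2=191/4809: DF=(1 − 191/4809·(0))/(1+191/4809) = 4809/5000 ≈ 0.961800
step 2 [1y] bond c/2=13/400: DF=(3962217/4000000 − 13/400·(0.961800))/(1+13/400) = 9291/10000 ≈ 0.929100
step 3 [1.5y] bond c/2=1/25: DF=(253221/250000 − 1/25·(0.961800+0.929100))/(1+1/25) = 2253/2500 ≈ 0.901200
step 4 [2y] swap r/2=1442/36479: DF=(1 − 1442/36479·(0.961800+0.929100+0.901200))/(1+1442/36479) = 4279/5000 ≈ 0.855800
step 5 [2.5y] swap r/2=509/14984: DF=(1 − 509/14984·(0.961800+0.929100+0.901200+0.855800))/(1+509/14984) = 8473/10000 ≈ 0.847300
step 6 [3y] zero: DF = P = 8447/10000 ≈ 0.844700
step 7 [3.5y] zero: DF = P = 4149/5000 ≈ 0.829800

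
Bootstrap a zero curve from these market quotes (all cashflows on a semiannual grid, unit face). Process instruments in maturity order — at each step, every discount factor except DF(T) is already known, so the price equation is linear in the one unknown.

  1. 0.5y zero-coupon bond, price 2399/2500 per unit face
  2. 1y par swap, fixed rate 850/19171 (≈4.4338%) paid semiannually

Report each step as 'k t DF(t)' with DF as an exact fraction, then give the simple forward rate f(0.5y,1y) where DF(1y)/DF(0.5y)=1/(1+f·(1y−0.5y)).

step 1 [0.5y] zero: DF = P = 2399/2500 ≈ 0.959600
step 2 [1y] swap r/2=425/19171: DF=(1 − 425/19171·(0.959600))/(1+425/19171) = 383/400 ≈ 0.957500

1 1/2 2399/2500
2 1 383/400
f(0.5y,1y) = ((2399/2500)/(383/400) − 1)/(1/2) = 42/9575 ≈ 0.4386%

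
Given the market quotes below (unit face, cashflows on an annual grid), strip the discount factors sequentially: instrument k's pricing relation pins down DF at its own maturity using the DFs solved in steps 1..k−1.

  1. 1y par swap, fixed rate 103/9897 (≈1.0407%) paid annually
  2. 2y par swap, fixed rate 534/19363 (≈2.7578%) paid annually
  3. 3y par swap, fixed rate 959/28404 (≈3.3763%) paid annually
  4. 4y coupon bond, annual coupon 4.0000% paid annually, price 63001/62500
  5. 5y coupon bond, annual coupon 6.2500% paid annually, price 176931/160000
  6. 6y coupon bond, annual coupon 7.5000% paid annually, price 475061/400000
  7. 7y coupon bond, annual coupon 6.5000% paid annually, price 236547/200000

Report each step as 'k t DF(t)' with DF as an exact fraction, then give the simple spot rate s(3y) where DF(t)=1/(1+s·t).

1 1 9897/10000
2 2 4733/5000
3 3 9041/10000
4 4 43/50
5 5 8231/10000
6 6 1973/2500
7 7 7863/10000
s(3y) = (1/(9041/10000) − 1)/(3) = 959/27123 ≈ 3.5357%

step 1 [1y] swap r/1=103/9897: DF=(1 − 103/9897·(0))/(1+103/9897) = 9897/10000 ≈ 0.989700
step 2 [2y] swap r/1=534/19363: DF=(1 − 534/19363·(0.989700))/(1+534/19363) = 4733/5000 ≈ 0.946600
step 3 [3y] swap r/1=959/28404: DF=(1 − 959/28404·(0.989700+0.946600))/(1+959/28404) = 9041/10000 ≈ 0.904100
step 4 [4y] bond c/1=1/25: DF=(63001/62500 − 1/25·(0.989700+0.946600+0.904100))/(1+1/25) = 43/50 ≈ 0.860000
step 5 [5y] bond c/1=1/16: DF=(176931/160000 − 1/16·(0.989700+0.946600+0.904100+0.860000))/(1+1/16) = 8231/10000 ≈ 0.823100
step 6 [6y] bond c/1=3/40: DF=(475061/400000 − 3/40·(0.989700+0.946600+0.904100+0.860000+0.823100))/(1+3/40) = 1973/2500 ≈ 0.789200
step 7 [7y] bond c/1=13/200: DF=(236547/200000 − 13/200·(0.989700+0.946600+0.904100+0.860000+0.823100+0.789200))/(1+13/200) = 7863/10000 ≈ 0.786300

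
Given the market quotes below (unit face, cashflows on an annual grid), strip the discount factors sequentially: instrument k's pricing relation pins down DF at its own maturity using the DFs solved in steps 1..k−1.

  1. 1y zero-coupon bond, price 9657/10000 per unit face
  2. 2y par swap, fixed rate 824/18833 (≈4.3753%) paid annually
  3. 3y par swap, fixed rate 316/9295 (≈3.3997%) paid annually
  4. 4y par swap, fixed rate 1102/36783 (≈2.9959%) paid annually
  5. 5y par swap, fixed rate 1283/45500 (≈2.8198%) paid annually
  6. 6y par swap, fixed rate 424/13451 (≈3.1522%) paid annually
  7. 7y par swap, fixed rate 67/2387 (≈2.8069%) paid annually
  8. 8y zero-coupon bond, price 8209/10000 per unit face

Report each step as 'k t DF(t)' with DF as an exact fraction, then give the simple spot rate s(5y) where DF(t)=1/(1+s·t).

1 1 9657/10000
2 2 1147/1250
3 3 2263/2500
4 4 4449/5000
5 5 8717/10000
6 6 519/625
7 7 4129/5000
8 8 8209/10000
s(5y) = (1/(8717/10000) − 1)/(5) = 1283/43585 ≈ 2.9437%

step 1 [1y] zero: DF = P = 9657/10000 ≈ 0.965700
step 2 [2y] swap r/1=824/18833: DF=(1 − 824/18833·(0.965700))/(1+824/18833) = 1147/1250 ≈ 0.917600
step 3 [3y] swap r/1=316/9295: DF=(1 − 316/9295·(0.965700+0.917600))/(1+316/9295) = 2263/2500 ≈ 0.905200
step 4 [4y] swap r/1=1102/36783: DF=(1 − 1102/36783·(0.965700+0.917600+0.905200))/(1+1102/36783) = 4449/5000 ≈ 0.889800
step 5 [5y] swap r/1=1283/45500: DF=(1 − 1283/45500·(0.965700+0.917600+0.905200+0.889800))/(1+1283/45500) = 8717/10000 ≈ 0.871700
step 6 [6y] swap r/1=424/13451: DF=(1 − 424/13451·(0.965700+0.917600+0.905200+0.889800+0.871700))/(1+424/13451) = 519/625 ≈ 0.830400
step 7 [7y] swap r/1=67/2387: DF=(1 − 67/2387·(0.965700+0.917600+0.905200+0.889800+0.871700+0.830400))/(1+67/2387) = 4129/5000 ≈ 0.825800
step 8 [8y] zero: DF = P = 8209/10000 ≈ 0.820900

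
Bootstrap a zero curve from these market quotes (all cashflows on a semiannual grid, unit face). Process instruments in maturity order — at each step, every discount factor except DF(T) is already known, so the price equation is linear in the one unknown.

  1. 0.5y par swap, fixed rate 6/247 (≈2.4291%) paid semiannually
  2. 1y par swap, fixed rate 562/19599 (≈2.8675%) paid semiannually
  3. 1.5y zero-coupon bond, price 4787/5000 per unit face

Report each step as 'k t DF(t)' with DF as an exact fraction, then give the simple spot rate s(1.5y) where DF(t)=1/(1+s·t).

step 1 [0.5y] swap r/2=3/247: DF=(1 − 3/247·(0))/(1+3/247) = 247/250 ≈ 0.988000
step 2 [1y] swap r/2=281/19599: DF=(1 − 281/19599·(0.988000))/(1+281/19599) = 9719/10000 ≈ 0.971900
step 3 [1.5y] zero: DF = P = 4787/5000 ≈ 0.957400

1 1/2 247/250
2 1 9719/10000
3 3/2 4787/5000
s(1.5y) = (1/(4787/5000) − 1)/(3/2) = 142/4787 ≈ 2.9664%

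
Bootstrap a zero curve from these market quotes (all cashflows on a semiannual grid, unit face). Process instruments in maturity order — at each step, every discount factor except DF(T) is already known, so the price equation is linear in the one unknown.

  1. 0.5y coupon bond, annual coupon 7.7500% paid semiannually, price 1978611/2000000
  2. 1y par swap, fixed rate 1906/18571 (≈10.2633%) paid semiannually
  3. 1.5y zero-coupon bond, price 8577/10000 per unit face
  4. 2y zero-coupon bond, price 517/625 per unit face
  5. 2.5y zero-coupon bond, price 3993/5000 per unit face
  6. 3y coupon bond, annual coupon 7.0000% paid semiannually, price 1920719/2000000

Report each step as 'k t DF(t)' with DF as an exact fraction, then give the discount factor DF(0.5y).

1 1/2 2381/2500
2 1 9047/10000
3 3/2 8577/10000
4 2 517/625
5 5/2 3993/5000
6 3 7811/10000
DF(0.5y) = 2381/2500 ≈ 0.952400

step 1 [0.5y] bond c/2=31/800: DF=(1978611/2000000 − 31/800·(0))/(1+31/800) = 2381/2500 ≈ 0.952400
step 2 [1y] swap r/2=953/18571: DF=(1 − 953/18571·(0.952400))/(1+953/18571) = 9047/10000 ≈ 0.904700
step 3 [1.5y] zero: DF = P = 8577/10000 ≈ 0.857700
step 4 [2y] zero: DF = P = 517/625 ≈ 0.827200
step 5 [2.5y] zero: DF = P = 3993/5000 ≈ 0.798600
step 6 [3y] bond c/2=7/200: DF=(1920719/2000000 − 7/200·(0.952400+0.904700+0.857700+0.827200+0.798600))/(1+7/200) = 7811/10000 ≈ 0.781100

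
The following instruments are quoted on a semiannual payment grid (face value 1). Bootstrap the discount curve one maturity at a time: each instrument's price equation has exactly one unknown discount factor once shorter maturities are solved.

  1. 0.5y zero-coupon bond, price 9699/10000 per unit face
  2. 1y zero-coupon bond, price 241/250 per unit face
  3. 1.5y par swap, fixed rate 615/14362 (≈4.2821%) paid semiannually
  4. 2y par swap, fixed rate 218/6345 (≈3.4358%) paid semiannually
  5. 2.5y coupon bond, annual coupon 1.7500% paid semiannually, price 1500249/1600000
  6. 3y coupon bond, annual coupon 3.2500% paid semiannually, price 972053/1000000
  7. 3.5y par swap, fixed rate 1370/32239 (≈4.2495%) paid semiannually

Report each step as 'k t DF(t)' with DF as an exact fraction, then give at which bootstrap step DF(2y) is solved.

1 1/2 9699/10000
2 1 241/250
3 3/2 1877/2000
4 2 4673/5000
5 5/2 1793/2000
6 3 8813/10000
7 7/2 863/1000
DF(2y) is solved at step 4

step 1 [0.5y] zero: DF = P = 9699/10000 ≈ 0.969900
step 2 [1y] zero: DF = P = 241/250 ≈ 0.964000
step 3 [1.5y] swap r/2=615/28724: DF=(1 − 615/28724·(0.969900+0.964000))/(1+615/28724) = 1877/2000 ≈ 0.938500
step 4 [2y] swap r/2=109/6345: DF=(1 − 109/6345·(0.969900+0.964000+0.938500))/(1+109/6345) = 4673/5000 ≈ 0.934600
step 5 [2.5y] bond c/2=7/800: DF=(1500249/1600000 − 7/800·(0.969900+0.964000+0.938500+0.934600))/(1+7/800) = 1793/2000 ≈ 0.896500
step 6 [3y] bond c/2=13/800: DF=(972053/1000000 − 13/800·(0.969900+0.964000+0.938500+0.934600+0.896500))/(1+13/800) = 8813/10000 ≈ 0.881300
step 7 [3.5y] swap r/2=685/32239: DF=(1 − 685/32239·(0.969900+0.964000+0.938500+0.934600+0.896500+0.881300))/(1+685/32239) = 863/1000 ≈ 0.863000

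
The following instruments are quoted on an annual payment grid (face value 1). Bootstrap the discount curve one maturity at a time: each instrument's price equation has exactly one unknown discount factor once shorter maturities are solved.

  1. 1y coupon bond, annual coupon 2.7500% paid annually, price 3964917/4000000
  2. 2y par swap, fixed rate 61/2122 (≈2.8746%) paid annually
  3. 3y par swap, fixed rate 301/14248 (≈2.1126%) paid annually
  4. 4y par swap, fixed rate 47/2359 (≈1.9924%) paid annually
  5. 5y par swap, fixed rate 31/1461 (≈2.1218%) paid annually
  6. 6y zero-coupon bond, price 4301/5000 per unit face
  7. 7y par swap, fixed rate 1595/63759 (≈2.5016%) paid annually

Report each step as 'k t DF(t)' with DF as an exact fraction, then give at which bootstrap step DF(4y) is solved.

step 1 [1y] bond c/1=11/400: DF=(3964917/4000000 − 11/400·(0))/(1+11/400) = 9647/10000 ≈ 0.964700
step 2 [2y] swap r/1=61/2122: DF=(1 − 61/2122·(0.964700))/(1+61/2122) = 9451/10000 ≈ 0.945100
step 3 [3y] swap r/1=301/14248: DF=(1 − 301/14248·(0.964700+0.945100))/(1+301/14248) = 4699/5000 ≈ 0.939800
step 4 [4y] swap r/1=47/2359: DF=(1 − 47/2359·(0.964700+0.945100+0.939800))/(1+47/2359) = 578/625 ≈ 0.924800
step 5 [5y] swap r/1=31/1461: DF=(1 − 31/1461·(0.964700+0.945100+0.939800+0.924800))/(1+31/1461) = 563/625 ≈ 0.900800
step 6 [6y] zero: DF = P = 4301/5000 ≈ 0.860200
step 7 [7y] swap r/1=1595/63759: DF=(1 − 1595/63759·(0.964700+0.945100+0.939800+0.924800+0.900800+0.860200))/(1+1595/63759) = 1681/2000 ≈ 0.840500

1 1 9647/10000
2 2 9451/10000
3 3 4699/5000
4 4 578/625
5 5 563/625
6 6 4301/5000
7 7 1681/2000
DF(4y) is solved at step 4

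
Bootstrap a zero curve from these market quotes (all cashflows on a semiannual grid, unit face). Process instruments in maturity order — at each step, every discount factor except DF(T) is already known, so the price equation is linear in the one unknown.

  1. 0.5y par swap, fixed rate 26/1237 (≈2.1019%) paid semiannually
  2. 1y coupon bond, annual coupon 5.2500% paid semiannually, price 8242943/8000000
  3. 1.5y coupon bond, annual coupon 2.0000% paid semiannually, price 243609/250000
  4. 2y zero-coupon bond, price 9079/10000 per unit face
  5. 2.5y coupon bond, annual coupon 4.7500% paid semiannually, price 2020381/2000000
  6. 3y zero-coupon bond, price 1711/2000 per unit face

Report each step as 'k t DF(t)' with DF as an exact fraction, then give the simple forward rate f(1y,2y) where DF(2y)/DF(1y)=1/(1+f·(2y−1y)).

1 1/2 1237/1250
2 1 9787/10000
3 3/2 9453/10000
4 2 9079/10000
5 5/2 8981/10000
6 3 1711/2000
f(1y,2y) = ((9787/10000)/(9079/10000) − 1)/(1) = 708/9079 ≈ 7.7982%

step 1 [0.5y] swap r/2=13/1237: DF=(1 − 13/1237·(0))/(1+13/1237) = 1237/1250 ≈ 0.989600
step 2 [1y] bond c/2=21/800: DF=(8242943/8000000 − 21/800·(0.989600))/(1+21/800) = 9787/10000 ≈ 0.978700
step 3 [1.5y] bond c/2=1/100: DF=(243609/250000 − 1/100·(0.989600+0.978700))/(1+1/100) = 9453/10000 ≈ 0.945300
step 4 [2y] zero: DF = P = 9079/10000 ≈ 0.907900
step 5 [2.5y] bond c/2=19/800: DF=(2020381/2000000 − 19/800·(0.989600+0.978700+0.945300+0.907900))/(1+19/800) = 8981/10000 ≈ 0.898100
step 6 [3y] zero: DF = P = 1711/2000 ≈ 0.855500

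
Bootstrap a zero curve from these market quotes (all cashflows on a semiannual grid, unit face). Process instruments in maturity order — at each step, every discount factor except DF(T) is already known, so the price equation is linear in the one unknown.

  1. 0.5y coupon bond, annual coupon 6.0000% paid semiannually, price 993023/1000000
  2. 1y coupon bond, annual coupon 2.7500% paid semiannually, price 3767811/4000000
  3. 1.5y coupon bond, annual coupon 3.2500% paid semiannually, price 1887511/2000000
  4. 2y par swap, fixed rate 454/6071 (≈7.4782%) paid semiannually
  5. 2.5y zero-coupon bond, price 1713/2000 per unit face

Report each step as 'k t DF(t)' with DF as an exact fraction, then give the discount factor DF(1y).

step 1 [0.5y] bond c/2=3/100: DF=(993023/1000000 − 3/100·(0))/(1+3/100) = 9641/10000 ≈ 0.964100
step 2 [1y] bond c/2=11/800: DF=(3767811/4000000 − 11/800·(0.964100))/(1+11/800) = 9161/10000 ≈ 0.916100
step 3 [1.5y] bond c/2=13/800: DF=(1887511/2000000 − 13/800·(0.964100+0.916100))/(1+13/800) = 4493/5000 ≈ 0.898600
step 4 [2y] swap r/2=227/6071: DF=(1 − 227/6071·(0.964100+0.916100+0.898600))/(1+227/6071) = 4319/5000 ≈ 0.863800
step 5 [2.5y] zero: DF = P = 1713/2000 ≈ 0.856500

1 1/2 9641/10000
2 1 9161/10000
3 3/2 4493/5000
4 2 4319/5000
5 5/2 1713/2000
DF(1y) = 9161/10000 ≈ 0.916100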